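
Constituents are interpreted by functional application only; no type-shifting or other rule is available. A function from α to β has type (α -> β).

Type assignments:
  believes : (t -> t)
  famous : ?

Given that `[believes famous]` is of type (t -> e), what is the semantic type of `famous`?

((t -> t) -> (t -> e))

For [believes famous] to have type (t -> e) with believes of type (t -> t), famous must be the function: famous : ((t -> t) -> (t -> e)).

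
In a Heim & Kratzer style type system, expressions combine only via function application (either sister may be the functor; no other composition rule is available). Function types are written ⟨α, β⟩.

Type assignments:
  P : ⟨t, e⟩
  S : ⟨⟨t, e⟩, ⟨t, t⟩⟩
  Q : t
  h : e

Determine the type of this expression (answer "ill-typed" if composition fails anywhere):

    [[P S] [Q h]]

At [P S], S : ⟨⟨t, e⟩, ⟨t, t⟩⟩ takes P : ⟨t, e⟩, giving ⟨t, t⟩.
[Q h]: t and e cannot combine by function application — type clash.

ill-typed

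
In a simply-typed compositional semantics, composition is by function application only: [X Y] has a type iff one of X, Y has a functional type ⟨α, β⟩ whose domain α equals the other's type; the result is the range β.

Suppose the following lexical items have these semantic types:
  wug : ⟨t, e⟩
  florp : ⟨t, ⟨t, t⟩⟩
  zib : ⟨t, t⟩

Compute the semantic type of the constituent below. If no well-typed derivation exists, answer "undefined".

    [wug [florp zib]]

undefined

At [florp zib]: neither ⟨t, ⟨t, t⟩⟩ nor ⟨t, t⟩ can take the other as argument; the node is ill-typed.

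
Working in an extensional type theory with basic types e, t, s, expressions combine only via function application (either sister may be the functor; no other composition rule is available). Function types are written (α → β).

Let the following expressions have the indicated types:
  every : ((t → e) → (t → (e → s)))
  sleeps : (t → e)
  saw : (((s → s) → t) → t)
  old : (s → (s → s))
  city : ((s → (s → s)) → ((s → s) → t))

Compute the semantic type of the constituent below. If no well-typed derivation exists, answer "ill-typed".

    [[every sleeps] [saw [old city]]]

[every sleeps]: every is ((t → e) → (t → (e → s))), sleeps is (t → e); result (t → (e → s)).
[old city]: city is ((s → (s → s)) → ((s → s) → t)), old is (s → (s → s)); result ((s → s) → t).
[saw [old city]]: saw is (((s → s) → t) → t), [old city] is ((s → s) → t); result t.
[[every sleeps] [saw [old city]]]: [every sleeps] is (t → (e → s)), [saw [old city]] is t; result (e → s).

(e → s)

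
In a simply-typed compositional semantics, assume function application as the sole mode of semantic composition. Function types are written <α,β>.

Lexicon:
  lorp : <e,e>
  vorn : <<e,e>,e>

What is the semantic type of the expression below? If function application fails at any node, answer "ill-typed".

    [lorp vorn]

[lorp vorn]: functor vorn : <<e,e>,e>, argument lorp : <e,e>; result e.

e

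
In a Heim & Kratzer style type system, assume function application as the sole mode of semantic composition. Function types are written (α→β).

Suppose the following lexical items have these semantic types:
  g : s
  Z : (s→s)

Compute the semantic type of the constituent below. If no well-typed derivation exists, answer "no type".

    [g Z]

s

At [g Z], Z : (s→s) takes g : s, giving s.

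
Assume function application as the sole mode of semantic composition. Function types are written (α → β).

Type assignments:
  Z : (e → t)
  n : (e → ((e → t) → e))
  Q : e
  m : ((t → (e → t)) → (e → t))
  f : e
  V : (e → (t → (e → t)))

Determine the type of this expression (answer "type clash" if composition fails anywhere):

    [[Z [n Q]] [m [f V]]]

At [n Q], n : (e → ((e → t) → e)) takes Q : e, giving ((e → t) → e).
At [Z [n Q]], [n Q] : ((e → t) → e) takes Z : (e → t), giving e.
At [f V], V : (e → (t → (e → t))) takes f : e, giving (t → (e → t)).
At [m [f V]], m : ((t → (e → t)) → (e → t)) takes [f V] : (t → (e → t)), giving (e → t).
At [[Z [n Q]] [m [f V]]], [m [f V]] : (e → t) takes [Z [n Q]] : e, giving t.

t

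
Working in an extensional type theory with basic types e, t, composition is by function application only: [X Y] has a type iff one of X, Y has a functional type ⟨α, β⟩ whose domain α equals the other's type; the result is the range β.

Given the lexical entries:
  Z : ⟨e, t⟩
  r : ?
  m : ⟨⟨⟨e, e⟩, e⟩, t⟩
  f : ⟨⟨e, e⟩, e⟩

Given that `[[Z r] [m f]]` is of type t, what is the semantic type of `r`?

At [[Z r] [m f]] (required: t): [m f] is t, which is not a function with range t; hence [Z r] is the functor — type ⟨t, t⟩.
At [Z r] (required: ⟨t, t⟩): Z is ⟨e, t⟩, which is not a function with range ⟨t, t⟩; hence r is the functor — type ⟨⟨e, t⟩, ⟨t, t⟩⟩.

⟨⟨e, t⟩, ⟨t, t⟩⟩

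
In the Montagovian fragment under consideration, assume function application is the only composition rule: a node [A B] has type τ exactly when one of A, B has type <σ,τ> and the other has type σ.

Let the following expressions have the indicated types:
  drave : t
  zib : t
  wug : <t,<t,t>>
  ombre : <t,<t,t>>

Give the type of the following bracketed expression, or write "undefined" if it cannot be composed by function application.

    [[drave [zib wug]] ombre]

At [zib wug], wug : <t,<t,t>> takes zib : t, giving <t,t>.
At [drave [zib wug]], [zib wug] : <t,t> takes drave : t, giving t.
At [[drave [zib wug]] ombre], ombre : <t,<t,t>> takes [drave [zib wug]] : t, giving <t,t>.

<t,t>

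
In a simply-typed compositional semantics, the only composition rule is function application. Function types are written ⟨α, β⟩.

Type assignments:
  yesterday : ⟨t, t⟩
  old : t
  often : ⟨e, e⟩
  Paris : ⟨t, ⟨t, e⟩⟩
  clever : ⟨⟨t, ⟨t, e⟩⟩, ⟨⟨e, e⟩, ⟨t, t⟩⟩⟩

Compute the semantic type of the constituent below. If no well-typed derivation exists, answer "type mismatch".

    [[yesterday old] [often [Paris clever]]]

t

[yesterday old] — yesterday of type ⟨t, t⟩ combines with old of type t: type t.
[Paris clever] — clever of type ⟨⟨t, ⟨t, e⟩⟩, ⟨⟨e, e⟩, ⟨t, t⟩⟩⟩ combines with Paris of type ⟨t, ⟨t, e⟩⟩: type ⟨⟨e, e⟩, ⟨t, t⟩⟩.
[often [Paris clever]] — [Paris clever] of type ⟨⟨e, e⟩, ⟨t, t⟩⟩ combines with often of type ⟨e, e⟩: type ⟨t, t⟩.
[[yesterday old] [often [Paris clever]]] — [often [Paris clever]] of type ⟨t, t⟩ combines with [yesterday old] of type t: type t.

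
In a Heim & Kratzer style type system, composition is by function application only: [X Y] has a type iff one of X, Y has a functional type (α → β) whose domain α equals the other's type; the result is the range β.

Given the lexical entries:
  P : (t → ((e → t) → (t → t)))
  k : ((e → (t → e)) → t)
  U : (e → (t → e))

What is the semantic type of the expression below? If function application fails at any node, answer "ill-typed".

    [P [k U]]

At [k U], k : ((e → (t → e)) → t) takes U : (e → (t → e)), giving t.
At [P [k U]], P : (t → ((e → t) → (t → t))) takes [k U] : t, giving ((e → t) → (t → t)).

((e → t) → (t → t))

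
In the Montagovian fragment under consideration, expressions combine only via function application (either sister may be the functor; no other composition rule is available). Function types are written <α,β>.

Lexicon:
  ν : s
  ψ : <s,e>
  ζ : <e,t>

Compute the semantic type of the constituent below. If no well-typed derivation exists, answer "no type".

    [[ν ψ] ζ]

t

[ν ψ]: ψ is <s,e>, ν is s; result e.
[[ν ψ] ζ]: ζ is <e,t>, [ν ψ] is e; result t.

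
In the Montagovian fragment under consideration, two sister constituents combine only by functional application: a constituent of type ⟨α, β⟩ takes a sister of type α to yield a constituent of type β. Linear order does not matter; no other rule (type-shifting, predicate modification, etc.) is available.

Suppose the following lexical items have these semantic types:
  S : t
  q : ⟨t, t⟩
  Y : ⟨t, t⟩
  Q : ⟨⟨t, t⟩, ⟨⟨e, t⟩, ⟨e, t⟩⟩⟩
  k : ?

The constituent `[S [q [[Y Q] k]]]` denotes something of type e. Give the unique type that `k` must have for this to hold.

[S [q [[Y Q] k]]] is required to be e. S : t cannot yield e as functor, so [q [[Y Q] k]] : ⟨t, e⟩.
[q [[Y Q] k]] is required to be ⟨t, e⟩. q : ⟨t, t⟩ cannot yield ⟨t, e⟩ as functor, so [[Y Q] k] : ⟨⟨t, t⟩, ⟨t, e⟩⟩.
[[Y Q] k] is required to be ⟨⟨t, t⟩, ⟨t, e⟩⟩. [Y Q] : ⟨⟨e, t⟩, ⟨e, t⟩⟩ cannot yield ⟨⟨t, t⟩, ⟨t, e⟩⟩ as functor, so k : ⟨⟨⟨e, t⟩, ⟨e, t⟩⟩, ⟨⟨t, t⟩, ⟨t, e⟩⟩⟩.

⟨⟨⟨e, t⟩, ⟨e, t⟩⟩, ⟨⟨t, t⟩, ⟨t, e⟩⟩⟩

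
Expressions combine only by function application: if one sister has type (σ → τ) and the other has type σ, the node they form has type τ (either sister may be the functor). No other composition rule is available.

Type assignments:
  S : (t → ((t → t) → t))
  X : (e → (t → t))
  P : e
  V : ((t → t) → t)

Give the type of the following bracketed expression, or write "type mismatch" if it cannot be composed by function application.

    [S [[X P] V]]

[X P]: (e → (t → t)) applied to e yields (t → t).
[[X P] V]: ((t → t) → t) applied to (t → t) yields t.
[S [[X P] V]]: (t → ((t → t) → t)) applied to t yields ((t → t) → t).

((t → t) → t)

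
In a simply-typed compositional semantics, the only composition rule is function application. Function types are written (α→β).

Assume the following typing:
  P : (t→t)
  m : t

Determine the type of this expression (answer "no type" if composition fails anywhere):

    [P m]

t

At [P m], P : (t→t) takes m : t, giving t.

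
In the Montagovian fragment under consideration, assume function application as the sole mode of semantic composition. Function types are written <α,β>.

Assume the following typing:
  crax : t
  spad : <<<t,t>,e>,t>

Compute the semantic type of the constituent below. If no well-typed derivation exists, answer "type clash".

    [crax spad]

[crax spad]: t and <<<t,t>,e>,t> cannot combine by function application — type clash.

type clash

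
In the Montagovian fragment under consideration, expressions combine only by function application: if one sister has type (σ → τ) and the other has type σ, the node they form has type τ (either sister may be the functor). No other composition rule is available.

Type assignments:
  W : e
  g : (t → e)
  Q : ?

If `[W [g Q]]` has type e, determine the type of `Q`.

((t → e) → (e → e))

[W [g Q]] is required to be e. W : e cannot yield e as functor, so [g Q] : (e → e).
[g Q] is required to be (e → e). g : (t → e) cannot yield (e → e) as functor, so Q : ((t → e) → (e → e)).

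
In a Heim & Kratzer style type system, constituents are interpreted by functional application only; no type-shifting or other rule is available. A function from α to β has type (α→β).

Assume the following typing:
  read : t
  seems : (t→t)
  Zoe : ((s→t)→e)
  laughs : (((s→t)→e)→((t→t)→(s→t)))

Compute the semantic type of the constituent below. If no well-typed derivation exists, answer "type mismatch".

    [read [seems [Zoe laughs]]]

type mismatch

[Zoe laughs]: (((s→t)→e)→((t→t)→(s→t))) applied to ((s→t)→e) yields ((t→t)→(s→t)).
[seems [Zoe laughs]]: ((t→t)→(s→t)) applied to (t→t) yields (s→t).
At [read [seems [Zoe laughs]]]: neither t nor (s→t) can take the other as argument; the node is ill-typed.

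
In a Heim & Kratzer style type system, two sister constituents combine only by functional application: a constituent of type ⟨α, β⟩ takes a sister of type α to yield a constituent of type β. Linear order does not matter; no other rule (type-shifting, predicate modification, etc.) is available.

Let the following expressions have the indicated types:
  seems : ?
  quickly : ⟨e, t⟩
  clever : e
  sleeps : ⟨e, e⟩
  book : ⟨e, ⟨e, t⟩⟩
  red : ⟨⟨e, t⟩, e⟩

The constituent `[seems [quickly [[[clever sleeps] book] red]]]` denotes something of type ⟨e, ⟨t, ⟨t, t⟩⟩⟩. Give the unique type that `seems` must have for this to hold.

⟨t, ⟨e, ⟨t, ⟨t, t⟩⟩⟩⟩

[seems [quickly [[[clever sleeps] book] red]]] is required to be ⟨e, ⟨t, ⟨t, t⟩⟩⟩. [quickly [[[clever sleeps] book] red]] : t cannot yield ⟨e, ⟨t, ⟨t, t⟩⟩⟩ as functor, so seems : ⟨t, ⟨e, ⟨t, ⟨t, t⟩⟩⟩⟩.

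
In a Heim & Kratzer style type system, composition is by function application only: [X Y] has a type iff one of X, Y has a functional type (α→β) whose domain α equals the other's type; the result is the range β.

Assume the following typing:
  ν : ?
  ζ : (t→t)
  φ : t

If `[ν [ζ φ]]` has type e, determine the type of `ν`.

(t→e)

[ν [ζ φ]] is required to be e. [ζ φ] : t cannot yield e as functor, so ν : (t→e).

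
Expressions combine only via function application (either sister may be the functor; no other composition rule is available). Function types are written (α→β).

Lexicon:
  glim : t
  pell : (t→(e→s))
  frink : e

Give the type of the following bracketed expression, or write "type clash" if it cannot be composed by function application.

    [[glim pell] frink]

s

[glim pell]: functor pell : (t→(e→s)), argument glim : t; result (e→s).
[[glim pell] frink]: functor [glim pell] : (e→s), argument frink : e; result s.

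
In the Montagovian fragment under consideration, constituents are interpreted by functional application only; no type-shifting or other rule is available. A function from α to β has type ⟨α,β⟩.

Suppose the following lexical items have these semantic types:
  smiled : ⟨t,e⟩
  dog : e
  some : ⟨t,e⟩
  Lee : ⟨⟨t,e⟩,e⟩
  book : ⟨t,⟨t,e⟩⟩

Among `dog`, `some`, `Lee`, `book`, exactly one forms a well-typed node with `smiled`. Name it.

dog : e — does not combine with smiled.
some : ⟨t,e⟩ — does not combine with smiled.
Lee — combines: Lee : ⟨⟨t,e⟩,e⟩ takes smiled : ⟨t,e⟩ as argument, giving e.
book : ⟨t,⟨t,e⟩⟩ — does not combine with smiled.

Lee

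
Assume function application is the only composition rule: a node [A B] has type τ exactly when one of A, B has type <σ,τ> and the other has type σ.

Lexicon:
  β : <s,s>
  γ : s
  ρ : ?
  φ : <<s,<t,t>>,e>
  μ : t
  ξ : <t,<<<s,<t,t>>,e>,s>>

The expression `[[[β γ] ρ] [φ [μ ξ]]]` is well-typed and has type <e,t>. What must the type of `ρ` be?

[[[β γ] ρ] [φ [μ ξ]]] is required to be <e,t>. [φ [μ ξ]] : s cannot yield <e,t> as functor, so [[β γ] ρ] : <s,<e,t>>.
[[β γ] ρ] is required to be <s,<e,t>>. [β γ] : s cannot yield <s,<e,t>> as functor, so ρ : <s,<s,<e,t>>>.

<s,<s,<e,t>>>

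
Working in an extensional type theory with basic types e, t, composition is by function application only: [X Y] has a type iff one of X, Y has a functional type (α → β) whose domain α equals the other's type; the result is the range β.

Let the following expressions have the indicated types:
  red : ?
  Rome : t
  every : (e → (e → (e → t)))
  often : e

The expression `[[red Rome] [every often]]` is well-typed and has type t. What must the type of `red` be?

[[red Rome] [every often]] is required to be t. [every often] : (e → (e → t)) cannot yield t as functor, so [red Rome] : ((e → (e → t)) → t).
[red Rome] is required to be ((e → (e → t)) → t). Rome : t cannot yield ((e → (e → t)) → t) as functor, so red : (t → ((e → (e → t)) → t)).

(t → ((e → (e → t)) → t))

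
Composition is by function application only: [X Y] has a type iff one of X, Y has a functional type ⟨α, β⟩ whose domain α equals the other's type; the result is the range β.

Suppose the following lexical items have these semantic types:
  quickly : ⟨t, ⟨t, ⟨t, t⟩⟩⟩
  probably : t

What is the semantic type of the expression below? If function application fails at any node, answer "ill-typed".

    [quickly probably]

[quickly probably]: ⟨t, ⟨t, ⟨t, t⟩⟩⟩ applied to t yields ⟨t, ⟨t, t⟩⟩.

⟨t, ⟨t, t⟩⟩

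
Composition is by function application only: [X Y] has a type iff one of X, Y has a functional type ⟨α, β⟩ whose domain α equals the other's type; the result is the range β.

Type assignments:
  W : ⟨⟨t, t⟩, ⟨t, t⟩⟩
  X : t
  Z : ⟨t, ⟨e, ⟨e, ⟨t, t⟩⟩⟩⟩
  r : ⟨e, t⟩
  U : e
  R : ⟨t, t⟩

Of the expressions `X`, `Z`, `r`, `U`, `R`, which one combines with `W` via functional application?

R

X : t — does not combine with W.
Z : ⟨t, ⟨e, ⟨e, ⟨t, t⟩⟩⟩⟩ — does not combine with W.
r : ⟨e, t⟩ — does not combine with W.
U : e — does not combine with W.
R — combines: W : ⟨⟨t, t⟩, ⟨t, t⟩⟩ takes R : ⟨t, t⟩ as argument, giving ⟨t, t⟩.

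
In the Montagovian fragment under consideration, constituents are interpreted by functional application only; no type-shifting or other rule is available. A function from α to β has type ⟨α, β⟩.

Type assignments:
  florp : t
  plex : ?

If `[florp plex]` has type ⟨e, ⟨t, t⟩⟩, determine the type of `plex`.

For [florp plex] to have type ⟨e, ⟨t, t⟩⟩ with florp of type t, plex must be the function: plex : ⟨t, ⟨e, ⟨t, t⟩⟩⟩.

⟨t, ⟨e, ⟨t, t⟩⟩⟩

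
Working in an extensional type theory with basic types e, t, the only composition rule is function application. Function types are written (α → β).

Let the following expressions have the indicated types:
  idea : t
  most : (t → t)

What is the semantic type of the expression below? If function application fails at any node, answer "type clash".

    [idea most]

[idea most] — most of type (t → t) combines with idea of type t: type t.

t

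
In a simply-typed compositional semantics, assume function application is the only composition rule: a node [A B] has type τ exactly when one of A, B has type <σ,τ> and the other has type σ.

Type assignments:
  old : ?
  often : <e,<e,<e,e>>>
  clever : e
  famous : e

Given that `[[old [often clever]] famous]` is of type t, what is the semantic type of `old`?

[[old [often clever]] famous] is required to be t. famous : e cannot yield t as functor, so [old [often clever]] : <e,t>.
[old [often clever]] is required to be <e,t>. [often clever] : <e,<e,e>> cannot yield <e,t> as functor, so old : <<e,<e,e>>,<e,t>>.

<<e,<e,e>>,<e,t>>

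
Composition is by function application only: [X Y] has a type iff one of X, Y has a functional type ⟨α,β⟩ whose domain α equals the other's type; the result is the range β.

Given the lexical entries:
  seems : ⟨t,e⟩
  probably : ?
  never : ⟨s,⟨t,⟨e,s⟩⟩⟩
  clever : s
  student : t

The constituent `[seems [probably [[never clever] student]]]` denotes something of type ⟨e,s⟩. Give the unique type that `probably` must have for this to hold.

⟨⟨e,s⟩,⟨⟨t,e⟩,⟨e,s⟩⟩⟩

For [seems [probably [[never clever] student]]] to have type ⟨e,s⟩ with seems of type ⟨t,e⟩, [probably [[never clever] student]] must be the function: [probably [[never clever] student]] : ⟨⟨t,e⟩,⟨e,s⟩⟩.
For [probably [[never clever] student]] to have type ⟨⟨t,e⟩,⟨e,s⟩⟩ with [[never clever] student] of type ⟨e,s⟩, probably must be the function: probably : ⟨⟨e,s⟩,⟨⟨t,e⟩,⟨e,s⟩⟩⟩.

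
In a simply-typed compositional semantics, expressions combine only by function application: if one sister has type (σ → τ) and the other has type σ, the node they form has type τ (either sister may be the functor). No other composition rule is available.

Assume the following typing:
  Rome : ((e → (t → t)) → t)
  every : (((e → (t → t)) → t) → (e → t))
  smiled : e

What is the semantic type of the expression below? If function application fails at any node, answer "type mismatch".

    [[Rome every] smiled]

t

At [Rome every], every : (((e → (t → t)) → t) → (e → t)) takes Rome : ((e → (t → t)) → t), giving (e → t).
At [[Rome every] smiled], [Rome every] : (e → t) takes smiled : e, giving t.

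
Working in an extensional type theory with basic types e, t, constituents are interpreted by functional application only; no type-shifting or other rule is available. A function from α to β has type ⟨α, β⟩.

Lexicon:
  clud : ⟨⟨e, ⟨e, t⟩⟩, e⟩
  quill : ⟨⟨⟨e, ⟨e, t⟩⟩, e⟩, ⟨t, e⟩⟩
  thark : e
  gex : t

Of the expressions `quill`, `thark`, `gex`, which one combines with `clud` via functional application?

quill — combines: quill : ⟨⟨⟨e, ⟨e, t⟩⟩, e⟩, ⟨t, e⟩⟩ takes clud : ⟨⟨e, ⟨e, t⟩⟩, e⟩ as argument, giving ⟨t, e⟩.
thark : e — neither side's domain matches the other.
gex : t — neither side's domain matches the other.

quill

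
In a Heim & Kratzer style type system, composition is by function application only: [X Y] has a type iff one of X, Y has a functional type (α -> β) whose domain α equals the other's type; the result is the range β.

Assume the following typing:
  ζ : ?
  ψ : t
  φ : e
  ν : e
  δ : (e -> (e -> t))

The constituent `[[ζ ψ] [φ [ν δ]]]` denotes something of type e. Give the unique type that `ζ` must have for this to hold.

For [[ζ ψ] [φ [ν δ]]] to have type e with [φ [ν δ]] of type t, [ζ ψ] must be the function: [ζ ψ] : (t -> e).
For [ζ ψ] to have type (t -> e) with ψ of type t, ζ must be the function: ζ : (t -> (t -> e)).

(t -> (t -> e))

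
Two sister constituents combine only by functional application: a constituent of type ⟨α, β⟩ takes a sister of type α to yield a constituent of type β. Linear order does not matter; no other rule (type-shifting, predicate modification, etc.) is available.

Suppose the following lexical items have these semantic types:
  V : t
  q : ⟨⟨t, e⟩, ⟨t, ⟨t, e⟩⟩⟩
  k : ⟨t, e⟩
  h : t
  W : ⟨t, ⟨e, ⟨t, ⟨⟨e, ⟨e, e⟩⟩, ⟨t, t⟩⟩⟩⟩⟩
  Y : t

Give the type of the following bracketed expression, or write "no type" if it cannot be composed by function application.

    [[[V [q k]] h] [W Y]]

⟨t, ⟨⟨e, ⟨e, e⟩⟩, ⟨t, t⟩⟩⟩

[q k] — q of type ⟨⟨t, e⟩, ⟨t, ⟨t, e⟩⟩⟩ combines with k of type ⟨t, e⟩: type ⟨t, ⟨t, e⟩⟩.
[V [q k]] — [q k] of type ⟨t, ⟨t, e⟩⟩ combines with V of type t: type ⟨t, e⟩.
[[V [q k]] h] — [V [q k]] of type ⟨t, e⟩ combines with h of type t: type e.
[W Y] — W of type ⟨t, ⟨e, ⟨t, ⟨⟨e, ⟨e, e⟩⟩, ⟨t, t⟩⟩⟩⟩⟩ combines with Y of type t: type ⟨e, ⟨t, ⟨⟨e, ⟨e, e⟩⟩, ⟨t, t⟩⟩⟩⟩.
[[[V [q k]] h] [W Y]] — [W Y] of type ⟨e, ⟨t, ⟨⟨e, ⟨e, e⟩⟩, ⟨t, t⟩⟩⟩⟩ combines with [[V [q k]] h] of type e: type ⟨t, ⟨⟨e, ⟨e, e⟩⟩, ⟨t, t⟩⟩⟩.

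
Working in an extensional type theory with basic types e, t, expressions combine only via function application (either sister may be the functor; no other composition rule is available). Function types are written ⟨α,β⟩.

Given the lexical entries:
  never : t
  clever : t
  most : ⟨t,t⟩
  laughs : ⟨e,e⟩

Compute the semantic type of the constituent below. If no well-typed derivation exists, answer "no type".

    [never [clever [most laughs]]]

[most laughs]: ⟨t,t⟩ and ⟨e,e⟩ cannot combine by function application — type clash.

no type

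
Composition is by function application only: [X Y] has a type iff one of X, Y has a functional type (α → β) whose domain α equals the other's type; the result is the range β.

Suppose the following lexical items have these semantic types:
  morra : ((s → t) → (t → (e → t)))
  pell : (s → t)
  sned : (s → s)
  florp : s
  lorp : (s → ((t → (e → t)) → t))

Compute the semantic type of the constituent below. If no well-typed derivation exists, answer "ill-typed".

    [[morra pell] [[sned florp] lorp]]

t

[morra pell]: functor morra : ((s → t) → (t → (e → t))), argument pell : (s → t); result (t → (e → t)).
[sned florp]: functor sned : (s → s), argument florp : s; result s.
[[sned florp] lorp]: functor lorp : (s → ((t → (e → t)) → t)), argument [sned florp] : s; result ((t → (e → t)) → t).
[[morra pell] [[sned florp] lorp]]: functor [[sned florp] lorp] : ((t → (e → t)) → t), argument [morra pell] : (t → (e → t)); result t.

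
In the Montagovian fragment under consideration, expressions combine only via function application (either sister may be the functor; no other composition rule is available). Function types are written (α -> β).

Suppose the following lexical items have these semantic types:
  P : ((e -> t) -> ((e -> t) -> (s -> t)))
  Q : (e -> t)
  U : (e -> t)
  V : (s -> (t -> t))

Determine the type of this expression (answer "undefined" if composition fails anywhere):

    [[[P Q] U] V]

undefined

[P Q] — P of type ((e -> t) -> ((e -> t) -> (s -> t))) combines with Q of type (e -> t): type ((e -> t) -> (s -> t)).
[[P Q] U] — [P Q] of type ((e -> t) -> (s -> t)) combines with U of type (e -> t): type (s -> t).
[[[P Q] U] V]: (s -> t) and (s -> (t -> t)) cannot combine by function application — type clash.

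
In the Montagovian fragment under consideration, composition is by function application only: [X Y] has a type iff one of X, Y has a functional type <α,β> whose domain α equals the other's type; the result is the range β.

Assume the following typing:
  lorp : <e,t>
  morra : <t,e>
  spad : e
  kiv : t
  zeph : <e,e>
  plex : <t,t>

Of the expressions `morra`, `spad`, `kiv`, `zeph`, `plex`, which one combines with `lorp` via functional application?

spad

morra : <t,e> — lorp needs e; morra needs t; neither fits.
spad — combines: lorp : <e,t> takes spad : e as argument, giving t.
kiv : t — lorp needs e; kiv needs nothing (atomic); neither fits.
zeph : <e,e> — lorp needs e; zeph needs e; neither fits.
plex : <t,t> — lorp needs e; plex needs t; neither fits.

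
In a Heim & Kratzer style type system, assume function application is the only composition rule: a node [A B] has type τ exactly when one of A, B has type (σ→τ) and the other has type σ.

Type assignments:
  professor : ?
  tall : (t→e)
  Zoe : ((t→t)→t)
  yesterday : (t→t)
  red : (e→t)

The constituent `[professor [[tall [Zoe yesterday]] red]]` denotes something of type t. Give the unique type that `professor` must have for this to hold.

(t→t)

[professor [[tall [Zoe yesterday]] red]] must have type t. The sister [[tall [Zoe yesterday]] red] has type t; that is not a function onto t, so professor must be the functor, of type (t→t).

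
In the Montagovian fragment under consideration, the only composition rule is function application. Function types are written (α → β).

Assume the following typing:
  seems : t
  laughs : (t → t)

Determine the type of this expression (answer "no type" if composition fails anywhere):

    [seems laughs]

[seems laughs]: laughs is (t → t), seems is t; result t.

t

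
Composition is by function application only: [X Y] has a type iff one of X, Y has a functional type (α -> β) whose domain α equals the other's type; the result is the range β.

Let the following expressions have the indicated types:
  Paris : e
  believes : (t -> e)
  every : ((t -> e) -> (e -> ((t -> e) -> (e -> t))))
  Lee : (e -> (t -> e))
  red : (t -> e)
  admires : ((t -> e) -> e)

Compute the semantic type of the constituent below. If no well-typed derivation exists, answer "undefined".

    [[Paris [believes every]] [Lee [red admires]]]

[believes every] — every of type ((t -> e) -> (e -> ((t -> e) -> (e -> t)))) combines with believes of type (t -> e): type (e -> ((t -> e) -> (e -> t))).
[Paris [believes every]] — [believes every] of type (e -> ((t -> e) -> (e -> t))) combines with Paris of type e: type ((t -> e) -> (e -> t)).
[red admires] — admires of type ((t -> e) -> e) combines with red of type (t -> e): type e.
[Lee [red admires]] — Lee of type (e -> (t -> e)) combines with [red admires] of type e: type (t -> e).
[[Paris [believes every]] [Lee [red admires]]] — [Paris [believes every]] of type ((t -> e) -> (e -> t)) combines with [Lee [red admires]] of type (t -> e): type (e -> t).

(e -> t)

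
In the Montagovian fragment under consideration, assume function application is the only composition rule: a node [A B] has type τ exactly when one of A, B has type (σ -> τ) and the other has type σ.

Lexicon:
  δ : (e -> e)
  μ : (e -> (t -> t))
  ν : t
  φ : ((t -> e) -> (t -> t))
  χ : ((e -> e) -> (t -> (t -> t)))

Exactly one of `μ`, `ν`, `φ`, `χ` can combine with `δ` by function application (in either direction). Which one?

μ : (e -> (t -> t)) — neither side's domain matches the other.
ν : t — neither side's domain matches the other.
φ : ((t -> e) -> (t -> t)) — neither side's domain matches the other.
χ — combines: χ : ((e -> e) -> (t -> (t -> t))) takes δ : (e -> e) as argument, giving (t -> (t -> t)).

χ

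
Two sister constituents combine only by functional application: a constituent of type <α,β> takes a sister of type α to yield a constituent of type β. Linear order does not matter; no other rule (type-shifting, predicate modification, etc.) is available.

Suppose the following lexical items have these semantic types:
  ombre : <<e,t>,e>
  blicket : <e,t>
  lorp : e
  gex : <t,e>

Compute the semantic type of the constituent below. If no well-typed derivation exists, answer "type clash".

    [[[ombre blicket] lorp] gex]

type clash

At [ombre blicket], ombre : <<e,t>,e> takes blicket : <e,t>, giving e.
[[ombre blicket] lorp]: e with e — neither is a function whose domain matches the other; composition fails here.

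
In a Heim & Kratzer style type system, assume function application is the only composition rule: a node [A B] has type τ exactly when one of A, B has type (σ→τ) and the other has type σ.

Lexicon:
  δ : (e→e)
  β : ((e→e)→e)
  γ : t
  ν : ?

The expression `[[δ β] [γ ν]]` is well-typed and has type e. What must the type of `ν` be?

(t→(e→e))

At [[δ β] [γ ν]] (required: e): [δ β] is e, which is not a function with range e; hence [γ ν] is the functor — type (e→e).
At [γ ν] (required: (e→e)): γ is t, which is not a function with range (e→e); hence ν is the functor — type (t→(e→e)).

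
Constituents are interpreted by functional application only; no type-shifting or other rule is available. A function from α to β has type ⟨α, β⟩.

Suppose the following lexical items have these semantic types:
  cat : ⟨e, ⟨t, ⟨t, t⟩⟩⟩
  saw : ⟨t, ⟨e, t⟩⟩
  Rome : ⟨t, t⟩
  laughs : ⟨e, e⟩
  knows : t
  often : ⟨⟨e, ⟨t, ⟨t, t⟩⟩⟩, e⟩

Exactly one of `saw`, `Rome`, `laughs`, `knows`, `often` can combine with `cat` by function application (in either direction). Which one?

often

saw : ⟨t, ⟨e, t⟩⟩ — cat needs e; saw needs t; neither fits.
Rome : ⟨t, t⟩ — cat needs e; Rome needs t; neither fits.
laughs : ⟨e, e⟩ — cat needs e; laughs needs e; neither fits.
knows : t — cat needs e; knows needs nothing (atomic); neither fits.
often — combines: often : ⟨⟨e, ⟨t, ⟨t, t⟩⟩⟩, e⟩ takes cat : ⟨e, ⟨t, ⟨t, t⟩⟩⟩ as argument, giving e.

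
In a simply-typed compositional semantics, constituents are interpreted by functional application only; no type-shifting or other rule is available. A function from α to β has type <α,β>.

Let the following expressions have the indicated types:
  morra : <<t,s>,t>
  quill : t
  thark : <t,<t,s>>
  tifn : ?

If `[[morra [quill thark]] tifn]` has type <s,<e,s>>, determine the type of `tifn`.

<t,<s,<e,s>>>

[[morra [quill thark]] tifn] is required to be <s,<e,s>>. [morra [quill thark]] : t cannot yield <s,<e,s>> as functor, so tifn : <t,<s,<e,s>>>.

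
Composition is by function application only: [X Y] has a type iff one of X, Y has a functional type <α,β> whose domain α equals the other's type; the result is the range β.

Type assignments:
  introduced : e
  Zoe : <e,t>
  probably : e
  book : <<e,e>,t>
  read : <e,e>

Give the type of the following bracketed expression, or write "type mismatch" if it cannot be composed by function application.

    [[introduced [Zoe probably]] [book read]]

type mismatch

[Zoe probably]: <e,t> applied to e yields t.
At [introduced [Zoe probably]]: neither e nor t can take the other as argument; the node is ill-typed.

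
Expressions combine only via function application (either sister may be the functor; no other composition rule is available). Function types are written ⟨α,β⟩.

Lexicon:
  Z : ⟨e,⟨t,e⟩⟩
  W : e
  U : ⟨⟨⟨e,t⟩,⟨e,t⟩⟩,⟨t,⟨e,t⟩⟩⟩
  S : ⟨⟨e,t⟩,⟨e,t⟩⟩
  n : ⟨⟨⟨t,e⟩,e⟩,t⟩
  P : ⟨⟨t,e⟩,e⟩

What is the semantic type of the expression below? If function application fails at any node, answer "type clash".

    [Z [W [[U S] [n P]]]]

At [U S], U : ⟨⟨⟨e,t⟩,⟨e,t⟩⟩,⟨t,⟨e,t⟩⟩⟩ takes S : ⟨⟨e,t⟩,⟨e,t⟩⟩, giving ⟨t,⟨e,t⟩⟩.
At [n P], n : ⟨⟨⟨t,e⟩,e⟩,t⟩ takes P : ⟨⟨t,e⟩,e⟩, giving t.
At [[U S] [n P]], [U S] : ⟨t,⟨e,t⟩⟩ takes [n P] : t, giving ⟨e,t⟩.
At [W [[U S] [n P]]], [[U S] [n P]] : ⟨e,t⟩ takes W : e, giving t.
At [Z [W [[U S] [n P]]]]: neither ⟨e,⟨t,e⟩⟩ nor t can take the other as argument; the node is ill-typed.

type clash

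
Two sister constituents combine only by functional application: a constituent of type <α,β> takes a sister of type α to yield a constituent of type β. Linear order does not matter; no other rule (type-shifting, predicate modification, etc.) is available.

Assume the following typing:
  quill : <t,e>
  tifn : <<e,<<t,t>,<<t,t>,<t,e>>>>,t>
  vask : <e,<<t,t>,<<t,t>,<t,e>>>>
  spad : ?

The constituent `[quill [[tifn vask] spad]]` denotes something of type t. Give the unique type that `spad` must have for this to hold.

<t,<<t,e>,t>>

For [quill [[tifn vask] spad]] to have type t with quill of type <t,e>, [[tifn vask] spad] must be the function: [[tifn vask] spad] : <<t,e>,t>.
For [[tifn vask] spad] to have type <<t,e>,t> with [tifn vask] of type t, spad must be the function: spad : <t,<<t,e>,t>>.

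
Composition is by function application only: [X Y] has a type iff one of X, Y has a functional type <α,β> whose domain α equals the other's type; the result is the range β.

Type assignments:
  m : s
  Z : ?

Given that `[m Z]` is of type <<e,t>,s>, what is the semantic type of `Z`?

<s,<<e,t>,s>>

At [m Z] (required: <<e,t>,s>): m is s, which is not a function with range <<e,t>,s>; hence Z is the functor — type <s,<<e,t>,s>>.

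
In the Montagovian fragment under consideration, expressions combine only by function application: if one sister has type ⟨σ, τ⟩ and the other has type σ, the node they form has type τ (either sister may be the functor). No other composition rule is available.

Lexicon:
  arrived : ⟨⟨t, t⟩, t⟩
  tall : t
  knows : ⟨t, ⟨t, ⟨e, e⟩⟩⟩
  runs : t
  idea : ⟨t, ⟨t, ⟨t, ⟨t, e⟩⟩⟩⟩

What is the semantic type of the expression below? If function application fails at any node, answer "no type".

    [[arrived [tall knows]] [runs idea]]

[tall knows]: ⟨t, ⟨t, ⟨e, e⟩⟩⟩ applied to t yields ⟨t, ⟨e, e⟩⟩.
[arrived [tall knows]]: ⟨⟨t, t⟩, t⟩ with ⟨t, ⟨e, e⟩⟩ — neither is a function whose domain matches the other; composition fails here.

no type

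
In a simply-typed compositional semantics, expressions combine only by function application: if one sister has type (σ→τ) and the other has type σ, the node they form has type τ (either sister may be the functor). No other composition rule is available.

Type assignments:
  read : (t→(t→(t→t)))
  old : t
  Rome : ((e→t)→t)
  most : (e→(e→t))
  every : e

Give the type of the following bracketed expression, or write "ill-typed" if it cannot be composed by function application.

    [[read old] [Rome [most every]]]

(t→t)

[read old]: read is (t→(t→(t→t))), old is t; result (t→(t→t)).
[most every]: most is (e→(e→t)), every is e; result (e→t).
[Rome [most every]]: Rome is ((e→t)→t), [most every] is (e→t); result t.
[[read old] [Rome [most every]]]: [read old] is (t→(t→t)), [Rome [most every]] is t; result (t→t).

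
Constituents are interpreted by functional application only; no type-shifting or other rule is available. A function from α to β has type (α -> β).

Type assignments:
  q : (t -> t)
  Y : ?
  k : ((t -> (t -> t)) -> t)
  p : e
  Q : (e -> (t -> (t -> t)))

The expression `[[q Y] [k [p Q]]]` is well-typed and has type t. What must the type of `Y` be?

((t -> t) -> (t -> t))

[[q Y] [k [p Q]]] must have type t. The sister [k [p Q]] has type t; that is not a function onto t, so [q Y] must be the functor, of type (t -> t).
[q Y] must have type (t -> t). The sister q has type (t -> t); that is not a function onto (t -> t), so Y must be the functor, of type ((t -> t) -> (t -> t)).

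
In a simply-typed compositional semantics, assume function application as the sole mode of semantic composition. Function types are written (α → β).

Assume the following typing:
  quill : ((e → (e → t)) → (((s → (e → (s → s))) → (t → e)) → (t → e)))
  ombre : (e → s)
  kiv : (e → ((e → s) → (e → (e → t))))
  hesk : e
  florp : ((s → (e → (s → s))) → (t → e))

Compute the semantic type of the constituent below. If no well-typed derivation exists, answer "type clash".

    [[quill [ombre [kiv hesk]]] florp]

(t → e)

At [kiv hesk], kiv : (e → ((e → s) → (e → (e → t)))) takes hesk : e, giving ((e → s) → (e → (e → t))).
At [ombre [kiv hesk]], [kiv hesk] : ((e → s) → (e → (e → t))) takes ombre : (e → s), giving (e → (e → t)).
At [quill [ombre [kiv hesk]]], quill : ((e → (e → t)) → (((s → (e → (s → s))) → (t → e)) → (t → e))) takes [ombre [kiv hesk]] : (e → (e → t)), giving (((s → (e → (s → s))) → (t → e)) → (t → e)).
At [[quill [ombre [kiv hesk]]] florp], [quill [ombre [kiv hesk]]] : (((s → (e → (s → s))) → (t → e)) → (t → e)) takes florp : ((s → (e → (s → s))) → (t → e)), giving (t → e).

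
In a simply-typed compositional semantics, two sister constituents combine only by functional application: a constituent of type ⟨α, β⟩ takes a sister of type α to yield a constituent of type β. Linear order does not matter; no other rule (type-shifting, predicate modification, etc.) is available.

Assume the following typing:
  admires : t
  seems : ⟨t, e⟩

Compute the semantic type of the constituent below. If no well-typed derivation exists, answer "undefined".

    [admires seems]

At [admires seems], seems : ⟨t, e⟩ takes admires : t, giving e.

e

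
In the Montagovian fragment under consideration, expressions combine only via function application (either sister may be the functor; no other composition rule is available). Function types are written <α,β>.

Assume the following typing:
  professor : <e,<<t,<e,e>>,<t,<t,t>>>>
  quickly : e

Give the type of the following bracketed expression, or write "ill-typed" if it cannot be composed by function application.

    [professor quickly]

<<t,<e,e>>,<t,<t,t>>>

At [professor quickly], professor : <e,<<t,<e,e>>,<t,<t,t>>>> takes quickly : e, giving <<t,<e,e>>,<t,<t,t>>>.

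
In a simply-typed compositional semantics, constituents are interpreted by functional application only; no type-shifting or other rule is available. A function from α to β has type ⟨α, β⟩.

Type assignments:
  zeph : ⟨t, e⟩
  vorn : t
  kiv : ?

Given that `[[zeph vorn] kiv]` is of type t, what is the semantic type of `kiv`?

[[zeph vorn] kiv] is required to be t. [zeph vorn] : e cannot yield t as functor, so kiv : ⟨e, t⟩.

⟨e, t⟩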